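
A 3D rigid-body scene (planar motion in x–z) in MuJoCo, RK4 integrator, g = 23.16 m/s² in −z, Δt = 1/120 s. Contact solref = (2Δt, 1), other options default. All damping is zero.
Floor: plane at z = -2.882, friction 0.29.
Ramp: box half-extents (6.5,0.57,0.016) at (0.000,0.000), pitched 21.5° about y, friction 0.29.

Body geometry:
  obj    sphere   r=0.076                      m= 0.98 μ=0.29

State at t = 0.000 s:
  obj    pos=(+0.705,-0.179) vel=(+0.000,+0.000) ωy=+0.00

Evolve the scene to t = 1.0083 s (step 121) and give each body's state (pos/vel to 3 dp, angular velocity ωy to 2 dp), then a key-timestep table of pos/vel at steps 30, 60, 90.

State at t = 1.0083 s:
  obj    pos=(+3.573,-1.309) vel=(+5.688,-2.241) ωy=+80.43

Key-timestep trajectory:
   step    t(s)  obj.x    obj.z    obj.vx   obj.vz 
     30  0.2500   +0.881  -0.248  +1.411  -0.556
     60  0.5000   +1.410  -0.457  +2.821  -1.111
     90  0.7500   +2.292  -0.804  +4.231  -1.667


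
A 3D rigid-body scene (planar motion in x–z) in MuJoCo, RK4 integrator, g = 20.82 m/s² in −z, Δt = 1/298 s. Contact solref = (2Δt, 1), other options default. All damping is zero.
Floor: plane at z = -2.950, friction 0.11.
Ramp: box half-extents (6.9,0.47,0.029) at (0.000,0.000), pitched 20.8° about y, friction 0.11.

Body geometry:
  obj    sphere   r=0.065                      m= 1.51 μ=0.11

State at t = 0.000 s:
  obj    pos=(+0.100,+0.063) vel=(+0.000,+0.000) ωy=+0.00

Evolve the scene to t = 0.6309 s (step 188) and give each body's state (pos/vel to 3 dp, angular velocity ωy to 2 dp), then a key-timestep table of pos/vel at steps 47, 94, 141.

State at t = 0.6309 s:
  obj    pos=(+1.083,-0.311) vel=(+3.115,-1.183) ωy=+51.24

Key-timestep trajectory:
   step    t(s)  obj.x    obj.z    obj.vx   obj.vz 
     47  0.1577   +0.161  +0.039  +0.779  -0.296
     94  0.3154   +0.346  -0.031  +1.558  -0.592
    141  0.4732   +0.653  -0.147  +2.336  -0.887


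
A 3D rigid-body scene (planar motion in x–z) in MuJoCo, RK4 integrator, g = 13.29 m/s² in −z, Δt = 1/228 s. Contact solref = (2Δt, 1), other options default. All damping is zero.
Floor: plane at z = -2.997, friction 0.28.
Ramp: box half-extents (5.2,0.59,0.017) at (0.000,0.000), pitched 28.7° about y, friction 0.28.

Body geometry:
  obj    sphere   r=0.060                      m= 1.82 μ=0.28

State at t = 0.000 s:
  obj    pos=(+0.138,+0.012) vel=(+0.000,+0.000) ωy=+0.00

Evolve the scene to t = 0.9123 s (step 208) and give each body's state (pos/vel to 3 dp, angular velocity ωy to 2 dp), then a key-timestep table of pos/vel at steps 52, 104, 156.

State at t = 0.9123 s:
  obj    pos=(+1.802,-0.899) vel=(+3.648,-1.997) ωy=+69.30

Key-timestep trajectory:
   step    t(s)  obj.x    obj.z    obj.vx   obj.vz 
     52  0.2281   +0.242  -0.045  +0.912  -0.499
    104  0.4561   +0.554  -0.216  +1.824  -0.999
    156  0.6842   +1.074  -0.500  +2.736  -1.498


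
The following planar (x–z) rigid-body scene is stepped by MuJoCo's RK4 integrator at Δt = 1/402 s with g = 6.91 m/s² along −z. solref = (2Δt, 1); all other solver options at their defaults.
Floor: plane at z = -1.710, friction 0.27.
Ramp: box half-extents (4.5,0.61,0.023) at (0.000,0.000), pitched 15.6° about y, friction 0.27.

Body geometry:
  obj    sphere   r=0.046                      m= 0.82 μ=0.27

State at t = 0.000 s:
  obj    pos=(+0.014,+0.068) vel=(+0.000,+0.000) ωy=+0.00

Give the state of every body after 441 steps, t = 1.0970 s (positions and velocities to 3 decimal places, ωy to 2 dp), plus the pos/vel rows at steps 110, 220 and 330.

State at t = 1.0970 s:
  obj    pos=(+0.783,-0.147) vel=(+1.402,-0.392) ωy=+31.65

Key-timestep trajectory:
   step    t(s)  obj.x    obj.z    obj.vx   obj.vz 
    110  0.2736   +0.062  +0.054  +0.350  -0.098
    220  0.5473   +0.205  +0.014  +0.700  -0.195
    330  0.8209   +0.445  -0.053  +1.049  -0.293


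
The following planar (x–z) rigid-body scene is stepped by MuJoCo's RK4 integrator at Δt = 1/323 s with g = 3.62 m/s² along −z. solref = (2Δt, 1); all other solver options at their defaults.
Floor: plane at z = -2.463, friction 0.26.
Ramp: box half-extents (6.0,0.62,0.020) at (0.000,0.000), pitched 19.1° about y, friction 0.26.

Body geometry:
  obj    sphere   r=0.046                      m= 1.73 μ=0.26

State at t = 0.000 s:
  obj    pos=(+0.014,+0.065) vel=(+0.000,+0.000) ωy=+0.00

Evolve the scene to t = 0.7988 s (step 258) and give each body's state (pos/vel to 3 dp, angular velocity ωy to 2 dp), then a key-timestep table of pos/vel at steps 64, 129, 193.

State at t = 0.7988 s:
  obj    pos=(+0.269,-0.023) vel=(+0.639,-0.221) ωy=+14.69

Key-timestep trajectory:
   step    t(s)  obj.x    obj.z    obj.vx   obj.vz 
     64  0.1981   +0.030  +0.060  +0.158  -0.055
    129  0.3994   +0.078  +0.043  +0.319  -0.111
    193  0.5975   +0.157  +0.016  +0.478  -0.165


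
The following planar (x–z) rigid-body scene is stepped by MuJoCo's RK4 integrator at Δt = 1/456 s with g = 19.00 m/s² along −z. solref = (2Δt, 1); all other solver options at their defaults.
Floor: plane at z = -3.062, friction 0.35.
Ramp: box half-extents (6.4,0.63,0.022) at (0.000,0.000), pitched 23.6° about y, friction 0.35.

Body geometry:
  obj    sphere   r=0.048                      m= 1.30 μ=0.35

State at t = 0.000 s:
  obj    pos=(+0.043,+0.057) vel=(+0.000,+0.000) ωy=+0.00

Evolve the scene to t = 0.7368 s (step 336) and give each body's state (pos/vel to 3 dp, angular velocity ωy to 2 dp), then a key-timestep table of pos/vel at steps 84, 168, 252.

State at t = 0.7368 s:
  obj    pos=(+1.395,-0.533) vel=(+3.669,-1.603) ωy=+83.40

Key-timestep trajectory:
   step    t(s)  obj.x    obj.z    obj.vx   obj.vz 
     84  0.1842   +0.128  +0.021  +0.917  -0.401
    168  0.3684   +0.381  -0.090  +1.834  -0.801
    252  0.5526   +0.804  -0.275  +2.752  -1.202


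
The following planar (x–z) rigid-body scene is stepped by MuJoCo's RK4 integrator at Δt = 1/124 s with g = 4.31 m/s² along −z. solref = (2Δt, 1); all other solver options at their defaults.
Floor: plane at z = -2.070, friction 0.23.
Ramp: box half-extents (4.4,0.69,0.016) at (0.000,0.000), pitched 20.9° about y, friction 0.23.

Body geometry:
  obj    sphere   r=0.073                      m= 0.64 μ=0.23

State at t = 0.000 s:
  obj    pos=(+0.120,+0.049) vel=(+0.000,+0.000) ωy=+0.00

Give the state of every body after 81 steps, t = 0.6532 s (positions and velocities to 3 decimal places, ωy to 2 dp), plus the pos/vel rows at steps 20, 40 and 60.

State at t = 0.6532 s:
  obj    pos=(+0.339,-0.034) vel=(+0.670,-0.256) ωy=+9.82

Key-timestep trajectory:
   step    t(s)  obj.x    obj.z    obj.vx   obj.vz 
     20  0.1613   +0.134  +0.044  +0.166  -0.063
     40  0.3226   +0.174  +0.029  +0.331  -0.126
     60  0.4839   +0.240  +0.004  +0.497  -0.190


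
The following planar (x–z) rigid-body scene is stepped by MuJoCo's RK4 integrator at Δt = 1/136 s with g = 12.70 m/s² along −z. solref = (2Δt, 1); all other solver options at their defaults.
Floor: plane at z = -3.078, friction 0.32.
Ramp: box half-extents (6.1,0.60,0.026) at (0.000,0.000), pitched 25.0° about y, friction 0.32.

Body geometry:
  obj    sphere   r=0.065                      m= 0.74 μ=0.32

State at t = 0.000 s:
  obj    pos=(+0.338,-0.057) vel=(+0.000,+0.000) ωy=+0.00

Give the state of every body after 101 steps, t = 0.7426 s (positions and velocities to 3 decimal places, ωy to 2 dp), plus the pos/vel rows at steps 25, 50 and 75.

State at t = 0.7426 s:
  obj    pos=(+1.296,-0.504) vel=(+2.580,-1.203) ωy=+43.79

Key-timestep trajectory:
   step    t(s)  obj.x    obj.z    obj.vx   obj.vz 
     25  0.1838   +0.397  -0.085  +0.639  -0.298
     50  0.3676   +0.573  -0.167  +1.278  -0.596
     75  0.5515   +0.866  -0.304  +1.916  -0.894


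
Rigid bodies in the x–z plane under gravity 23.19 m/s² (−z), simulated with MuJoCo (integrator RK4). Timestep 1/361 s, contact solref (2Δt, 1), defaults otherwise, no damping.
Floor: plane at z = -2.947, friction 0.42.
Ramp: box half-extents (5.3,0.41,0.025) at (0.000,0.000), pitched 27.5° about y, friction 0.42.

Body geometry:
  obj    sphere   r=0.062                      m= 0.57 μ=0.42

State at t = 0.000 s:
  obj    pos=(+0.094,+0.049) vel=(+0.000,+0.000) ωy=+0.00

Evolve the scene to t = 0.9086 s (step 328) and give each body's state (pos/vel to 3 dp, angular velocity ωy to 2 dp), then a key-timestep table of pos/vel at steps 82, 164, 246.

State at t = 0.9086 s:
  obj    pos=(+2.895,-1.409) vel=(+6.164,-3.209) ωy=+112.08

Key-timestep trajectory:
   step    t(s)  obj.x    obj.z    obj.vx   obj.vz 
     82  0.2271   +0.269  -0.042  +1.541  -0.802
    164  0.4543   +0.794  -0.315  +3.082  -1.605
    246  0.6814   +1.669  -0.771  +4.623  -2.407


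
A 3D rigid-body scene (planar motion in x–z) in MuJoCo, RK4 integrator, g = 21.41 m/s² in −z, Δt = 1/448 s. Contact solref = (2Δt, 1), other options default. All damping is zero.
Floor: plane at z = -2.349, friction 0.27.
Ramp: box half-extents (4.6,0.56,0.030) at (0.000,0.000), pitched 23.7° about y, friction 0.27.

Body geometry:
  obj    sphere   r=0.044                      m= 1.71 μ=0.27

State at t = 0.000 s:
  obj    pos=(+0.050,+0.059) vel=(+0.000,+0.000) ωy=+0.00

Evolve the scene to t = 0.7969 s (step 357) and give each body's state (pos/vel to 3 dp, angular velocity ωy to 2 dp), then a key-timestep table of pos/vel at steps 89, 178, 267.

State at t = 0.7969 s:
  obj    pos=(+1.837,-0.726) vel=(+4.485,-1.969) ωy=+111.32

Key-timestep trajectory:
   step    t(s)  obj.x    obj.z    obj.vx   obj.vz 
     89  0.1987   +0.161  +0.010  +1.118  -0.491
    178  0.3973   +0.494  -0.136  +2.236  -0.982
    267  0.5960   +1.050  -0.380  +3.355  -1.473


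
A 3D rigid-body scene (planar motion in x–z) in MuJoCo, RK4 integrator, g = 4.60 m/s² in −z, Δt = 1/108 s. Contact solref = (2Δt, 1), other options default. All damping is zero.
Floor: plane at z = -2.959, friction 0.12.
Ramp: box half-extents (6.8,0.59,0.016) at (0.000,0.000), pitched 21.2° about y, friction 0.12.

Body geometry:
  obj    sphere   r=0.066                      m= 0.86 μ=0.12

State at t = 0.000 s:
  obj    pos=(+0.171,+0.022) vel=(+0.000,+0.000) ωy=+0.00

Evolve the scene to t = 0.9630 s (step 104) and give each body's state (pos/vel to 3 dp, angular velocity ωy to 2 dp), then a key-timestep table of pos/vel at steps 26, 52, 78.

State at t = 0.9630 s:
  obj    pos=(+0.685,-0.178) vel=(+1.067,-0.414) ωy=+17.33

Key-timestep trajectory:
   step    t(s)  obj.x    obj.z    obj.vx   obj.vz 
     26  0.2407   +0.203  +0.009  +0.267  -0.104
     52  0.4815   +0.299  -0.028  +0.534  -0.207
     78  0.7222   +0.460  -0.090  +0.800  -0.310


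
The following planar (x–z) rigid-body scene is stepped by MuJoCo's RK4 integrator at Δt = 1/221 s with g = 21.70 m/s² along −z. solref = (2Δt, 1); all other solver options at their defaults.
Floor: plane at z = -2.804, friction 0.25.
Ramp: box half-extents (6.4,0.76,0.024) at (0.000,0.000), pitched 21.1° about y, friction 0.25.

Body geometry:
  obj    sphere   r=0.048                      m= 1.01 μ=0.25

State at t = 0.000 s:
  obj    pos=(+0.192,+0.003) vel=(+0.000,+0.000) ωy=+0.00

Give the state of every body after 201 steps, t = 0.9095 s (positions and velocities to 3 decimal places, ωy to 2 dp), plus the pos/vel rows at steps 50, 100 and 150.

State at t = 0.9095 s:
  obj    pos=(+2.345,-0.828) vel=(+4.735,-1.827) ωy=+105.71

Key-timestep trajectory:
   step    t(s)  obj.x    obj.z    obj.vx   obj.vz 
     50  0.2262   +0.325  -0.048  +1.178  -0.455
    100  0.4525   +0.725  -0.203  +2.356  -0.909
    150  0.6787   +1.391  -0.460  +3.534  -1.363


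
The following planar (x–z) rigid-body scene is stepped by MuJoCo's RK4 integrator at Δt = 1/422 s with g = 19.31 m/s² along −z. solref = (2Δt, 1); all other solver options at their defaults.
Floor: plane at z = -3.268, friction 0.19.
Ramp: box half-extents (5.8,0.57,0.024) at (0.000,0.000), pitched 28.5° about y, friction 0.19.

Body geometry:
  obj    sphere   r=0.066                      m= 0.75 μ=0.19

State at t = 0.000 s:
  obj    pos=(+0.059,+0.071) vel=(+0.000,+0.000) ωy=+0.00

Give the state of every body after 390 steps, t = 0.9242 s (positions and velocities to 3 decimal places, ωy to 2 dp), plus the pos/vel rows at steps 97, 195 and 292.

State at t = 0.9242 s:
  obj    pos=(+2.529,-1.271) vel=(+5.346,-2.902) ωy=+92.14

Key-timestep trajectory:
   step    t(s)  obj.x    obj.z    obj.vx   obj.vz 
     97  0.2299   +0.212  -0.013  +1.330  -0.722
    195  0.4621   +0.676  -0.265  +2.673  -1.451
    292  0.6919   +1.444  -0.681  +4.002  -2.173


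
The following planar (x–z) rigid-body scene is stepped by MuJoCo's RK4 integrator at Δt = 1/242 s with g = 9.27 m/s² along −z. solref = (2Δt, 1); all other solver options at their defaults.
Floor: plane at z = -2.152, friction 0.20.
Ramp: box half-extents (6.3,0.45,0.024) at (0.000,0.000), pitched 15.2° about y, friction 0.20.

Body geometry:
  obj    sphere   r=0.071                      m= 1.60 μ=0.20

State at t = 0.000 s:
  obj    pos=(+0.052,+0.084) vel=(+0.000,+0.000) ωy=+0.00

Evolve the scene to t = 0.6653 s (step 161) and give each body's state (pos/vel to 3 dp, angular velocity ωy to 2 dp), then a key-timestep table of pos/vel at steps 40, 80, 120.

State at t = 0.6653 s:
  obj    pos=(+0.423,-0.016) vel=(+1.115,-0.303) ωy=+16.26

Key-timestep trajectory:
   step    t(s)  obj.x    obj.z    obj.vx   obj.vz 
     40  0.1653   +0.075  +0.078  +0.277  -0.075
     80  0.3306   +0.144  +0.059  +0.554  -0.150
    120  0.4959   +0.258  +0.028  +0.831  -0.226


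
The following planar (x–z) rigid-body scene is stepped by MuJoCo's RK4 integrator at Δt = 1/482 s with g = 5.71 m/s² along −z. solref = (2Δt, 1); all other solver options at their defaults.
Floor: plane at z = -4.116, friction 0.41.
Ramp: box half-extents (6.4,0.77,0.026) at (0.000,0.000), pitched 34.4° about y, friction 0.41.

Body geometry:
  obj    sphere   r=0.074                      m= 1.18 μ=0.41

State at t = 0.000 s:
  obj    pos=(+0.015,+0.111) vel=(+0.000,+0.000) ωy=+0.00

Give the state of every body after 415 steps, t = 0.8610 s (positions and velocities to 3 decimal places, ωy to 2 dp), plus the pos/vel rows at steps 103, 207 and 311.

State at t = 0.8610 s:
  obj    pos=(+0.720,-0.372) vel=(+1.637,-1.121) ωy=+26.81

Key-timestep trajectory:
   step    t(s)  obj.x    obj.z    obj.vx   obj.vz 
    103  0.2137   +0.058  +0.081  +0.406  -0.278
    207  0.4295   +0.190  -0.009  +0.817  -0.559
    311  0.6452   +0.411  -0.160  +1.227  -0.840


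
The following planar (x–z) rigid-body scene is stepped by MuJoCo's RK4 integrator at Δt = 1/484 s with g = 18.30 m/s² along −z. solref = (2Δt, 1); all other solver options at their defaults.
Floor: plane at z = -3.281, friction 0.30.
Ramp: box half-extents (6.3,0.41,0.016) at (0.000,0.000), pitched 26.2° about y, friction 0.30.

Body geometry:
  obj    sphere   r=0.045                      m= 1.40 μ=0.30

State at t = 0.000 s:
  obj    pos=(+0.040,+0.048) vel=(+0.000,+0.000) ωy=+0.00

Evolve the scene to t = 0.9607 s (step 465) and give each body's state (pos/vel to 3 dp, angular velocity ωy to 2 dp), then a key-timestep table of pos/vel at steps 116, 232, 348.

State at t = 0.9607 s:
  obj    pos=(+2.430,-1.128) vel=(+4.975,-2.448) ωy=+123.20

Key-timestep trajectory:
   step    t(s)  obj.x    obj.z    obj.vx   obj.vz 
    116  0.2397   +0.189  -0.025  +1.241  -0.611
    232  0.4793   +0.635  -0.244  +2.482  -1.221
    348  0.7190   +1.379  -0.610  +3.723  -1.832


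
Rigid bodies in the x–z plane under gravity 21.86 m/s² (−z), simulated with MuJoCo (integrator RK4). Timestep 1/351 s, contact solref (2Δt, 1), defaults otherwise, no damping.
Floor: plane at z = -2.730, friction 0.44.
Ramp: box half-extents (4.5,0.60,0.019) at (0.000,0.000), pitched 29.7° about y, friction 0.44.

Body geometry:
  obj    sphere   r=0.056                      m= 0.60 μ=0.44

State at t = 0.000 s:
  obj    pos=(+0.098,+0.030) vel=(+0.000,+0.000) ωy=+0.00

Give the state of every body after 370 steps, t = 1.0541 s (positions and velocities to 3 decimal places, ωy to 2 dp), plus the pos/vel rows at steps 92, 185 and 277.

State at t = 1.0541 s:
  obj    pos=(+3.832,-2.099) vel=(+7.084,-4.040) ωy=+145.61

Key-timestep trajectory:
   step    t(s)  obj.x    obj.z    obj.vx   obj.vz 
     92  0.2621   +0.329  -0.101  +1.761  -1.005
    185  0.5271   +1.032  -0.502  +3.542  -2.020
    277  0.7892   +2.191  -1.163  +5.303  -3.025


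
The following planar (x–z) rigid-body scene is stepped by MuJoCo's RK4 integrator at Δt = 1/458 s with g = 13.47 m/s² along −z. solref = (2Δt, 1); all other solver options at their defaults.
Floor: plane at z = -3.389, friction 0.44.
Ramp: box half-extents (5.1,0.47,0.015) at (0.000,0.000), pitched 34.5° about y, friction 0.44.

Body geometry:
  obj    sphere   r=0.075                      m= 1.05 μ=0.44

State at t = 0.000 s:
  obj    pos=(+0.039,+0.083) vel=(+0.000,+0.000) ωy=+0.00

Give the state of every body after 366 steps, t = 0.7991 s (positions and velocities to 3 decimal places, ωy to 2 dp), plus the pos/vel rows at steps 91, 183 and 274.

State at t = 0.7991 s:
  obj    pos=(+1.473,-0.903) vel=(+3.589,-2.467) ωy=+58.06

Key-timestep trajectory:
   step    t(s)  obj.x    obj.z    obj.vx   obj.vz 
     91  0.1987   +0.128  +0.022  +0.892  -0.613
    183  0.3996   +0.397  -0.164  +1.795  -1.233
    274  0.5983   +0.843  -0.470  +2.687  -1.847


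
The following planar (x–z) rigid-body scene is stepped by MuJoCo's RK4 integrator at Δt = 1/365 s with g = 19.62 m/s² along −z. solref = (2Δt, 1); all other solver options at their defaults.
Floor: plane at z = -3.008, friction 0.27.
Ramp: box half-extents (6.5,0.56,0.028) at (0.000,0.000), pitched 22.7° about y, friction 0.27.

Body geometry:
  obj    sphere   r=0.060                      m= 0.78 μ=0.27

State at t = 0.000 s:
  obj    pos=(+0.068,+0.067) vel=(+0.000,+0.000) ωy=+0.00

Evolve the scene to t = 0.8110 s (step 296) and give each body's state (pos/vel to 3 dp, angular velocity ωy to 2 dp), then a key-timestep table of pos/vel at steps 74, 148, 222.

State at t = 0.8110 s:
  obj    pos=(+1.709,-0.619) vel=(+4.046,-1.693) ωy=+73.09

Key-timestep trajectory:
   step    t(s)  obj.x    obj.z    obj.vx   obj.vz 
     74  0.2027   +0.171  +0.024  +1.012  -0.423
    148  0.4055   +0.478  -0.105  +2.023  -0.846
    222  0.6082   +0.991  -0.319  +3.035  -1.269


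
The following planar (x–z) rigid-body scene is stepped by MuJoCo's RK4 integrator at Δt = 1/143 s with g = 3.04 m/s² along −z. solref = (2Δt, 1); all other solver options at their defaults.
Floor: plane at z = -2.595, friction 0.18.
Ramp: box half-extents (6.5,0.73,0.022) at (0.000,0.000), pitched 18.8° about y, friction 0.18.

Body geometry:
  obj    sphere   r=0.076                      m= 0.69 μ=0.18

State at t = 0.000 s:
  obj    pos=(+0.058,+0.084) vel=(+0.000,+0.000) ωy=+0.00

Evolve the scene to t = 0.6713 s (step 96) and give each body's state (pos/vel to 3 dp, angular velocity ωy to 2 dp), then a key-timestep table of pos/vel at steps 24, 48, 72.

State at t = 0.6713 s:
  obj    pos=(+0.207,+0.033) vel=(+0.445,-0.151) ωy=+6.18

Key-timestep trajectory:
   step    t(s)  obj.x    obj.z    obj.vx   obj.vz 
     24  0.1678   +0.067  +0.081  +0.111  -0.038
     48  0.3357   +0.095  +0.071  +0.222  -0.076
     72  0.5035   +0.142  +0.055  +0.334  -0.114


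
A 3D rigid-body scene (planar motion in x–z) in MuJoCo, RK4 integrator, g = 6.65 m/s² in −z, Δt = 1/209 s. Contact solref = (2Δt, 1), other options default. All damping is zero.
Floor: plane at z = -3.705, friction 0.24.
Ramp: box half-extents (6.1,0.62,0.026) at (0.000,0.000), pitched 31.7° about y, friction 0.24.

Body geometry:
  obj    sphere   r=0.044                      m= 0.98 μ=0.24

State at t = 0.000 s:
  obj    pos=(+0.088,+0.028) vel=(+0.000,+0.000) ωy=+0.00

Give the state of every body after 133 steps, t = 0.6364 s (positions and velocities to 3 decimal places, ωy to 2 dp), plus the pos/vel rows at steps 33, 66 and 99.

State at t = 0.6364 s:
  obj    pos=(+0.518,-0.238) vel=(+1.352,-0.835) ωy=+36.08

Key-timestep trajectory:
   step    t(s)  obj.x    obj.z    obj.vx   obj.vz 
     33  0.1579   +0.114  +0.012  +0.336  -0.207
     66  0.3158   +0.194  -0.038  +0.671  -0.414
     99  0.4737   +0.326  -0.119  +1.006  -0.621


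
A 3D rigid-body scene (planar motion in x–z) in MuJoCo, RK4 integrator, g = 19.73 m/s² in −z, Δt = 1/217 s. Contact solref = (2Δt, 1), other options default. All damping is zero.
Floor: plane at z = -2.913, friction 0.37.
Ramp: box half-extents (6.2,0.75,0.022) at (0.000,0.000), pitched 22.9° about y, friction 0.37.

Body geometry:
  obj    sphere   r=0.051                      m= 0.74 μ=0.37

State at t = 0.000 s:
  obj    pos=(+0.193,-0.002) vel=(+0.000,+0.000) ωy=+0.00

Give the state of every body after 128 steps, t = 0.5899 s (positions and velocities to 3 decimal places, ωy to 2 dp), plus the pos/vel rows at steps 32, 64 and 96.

State at t = 0.5899 s:
  obj    pos=(+1.072,-0.374) vel=(+2.980,-1.259) ωy=+63.41

Key-timestep trajectory:
   step    t(s)  obj.x    obj.z    obj.vx   obj.vz 
     32  0.1475   +0.248  -0.025  +0.745  -0.315
     64  0.2949   +0.413  -0.095  +1.490  -0.629
     96  0.4424   +0.687  -0.211  +2.235  -0.944


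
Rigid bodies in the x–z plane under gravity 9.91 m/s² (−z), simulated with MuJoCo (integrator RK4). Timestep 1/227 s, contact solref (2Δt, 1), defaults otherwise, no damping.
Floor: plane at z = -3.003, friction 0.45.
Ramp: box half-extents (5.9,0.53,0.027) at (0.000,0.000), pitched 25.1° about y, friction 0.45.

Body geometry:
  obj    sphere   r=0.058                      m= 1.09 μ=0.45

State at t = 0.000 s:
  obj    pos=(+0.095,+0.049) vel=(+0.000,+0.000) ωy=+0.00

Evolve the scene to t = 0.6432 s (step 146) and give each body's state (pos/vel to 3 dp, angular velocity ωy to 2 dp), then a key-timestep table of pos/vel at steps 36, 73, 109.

State at t = 0.6432 s:
  obj    pos=(+0.658,-0.214) vel=(+1.749,-0.819) ωy=+33.29

Key-timestep trajectory:
   step    t(s)  obj.x    obj.z    obj.vx   obj.vz 
     36  0.1586   +0.129  +0.033  +0.431  -0.202
     73  0.3216   +0.236  -0.017  +0.875  -0.410
    109  0.4802   +0.409  -0.098  +1.306  -0.612


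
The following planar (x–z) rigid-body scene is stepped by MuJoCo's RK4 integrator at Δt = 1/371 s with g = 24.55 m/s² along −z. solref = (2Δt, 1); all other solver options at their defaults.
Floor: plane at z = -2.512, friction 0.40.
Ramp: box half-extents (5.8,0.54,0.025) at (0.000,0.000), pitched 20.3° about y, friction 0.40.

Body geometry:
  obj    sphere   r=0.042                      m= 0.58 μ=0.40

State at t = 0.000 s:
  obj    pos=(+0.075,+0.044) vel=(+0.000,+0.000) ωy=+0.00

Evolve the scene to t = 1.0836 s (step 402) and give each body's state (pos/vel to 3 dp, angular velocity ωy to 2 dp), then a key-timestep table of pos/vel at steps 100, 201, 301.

State at t = 1.0836 s:
  obj    pos=(+3.425,-1.195) vel=(+6.183,-2.287) ωy=+156.95

Key-timestep trajectory:
   step    t(s)  obj.x    obj.z    obj.vx   obj.vz 
    100  0.2695   +0.282  -0.033  +1.538  -0.569
    201  0.5418   +0.912  -0.266  +3.091  -1.144
    301  0.8113   +1.953  -0.651  +4.629  -1.712


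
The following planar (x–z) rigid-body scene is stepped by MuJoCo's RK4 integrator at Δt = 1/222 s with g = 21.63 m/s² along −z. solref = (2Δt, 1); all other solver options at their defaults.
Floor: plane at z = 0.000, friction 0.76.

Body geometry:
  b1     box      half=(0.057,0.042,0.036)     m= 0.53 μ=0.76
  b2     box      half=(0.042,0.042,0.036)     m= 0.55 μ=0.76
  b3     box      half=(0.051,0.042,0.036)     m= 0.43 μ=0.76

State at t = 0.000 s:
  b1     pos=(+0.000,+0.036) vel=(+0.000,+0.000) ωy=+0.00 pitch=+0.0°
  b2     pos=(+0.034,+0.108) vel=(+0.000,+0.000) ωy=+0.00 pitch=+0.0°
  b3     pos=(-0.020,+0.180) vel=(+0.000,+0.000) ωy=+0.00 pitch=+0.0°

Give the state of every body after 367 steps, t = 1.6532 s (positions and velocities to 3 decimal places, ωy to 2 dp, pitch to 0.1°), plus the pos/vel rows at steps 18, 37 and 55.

State at t = 1.6532 s:
  b1     pos=(+0.000,+0.036) vel=(+0.000,+0.000) ωy=+0.00 pitch=+0.0°
  b2     pos=(+0.034,+0.108) vel=(+0.000,+0.000) ωy=+0.00 pitch=+0.0°
  b3     pos=(-0.145,+0.036) vel=(+0.000,+0.000) ωy=+0.00 pitch=+180.0°

Key-timestep trajectory:
   step    t(s)  b1.x    b1.z    b1.vx   b1.vz   b2.x    b2.z    b2.vx   b2.vz   b3.x    b3.z    b3.vx   b3.vz 
     18  0.0811   +0.000  +0.036  +0.000  +0.000   +0.034  +0.108  +0.001  +0.001   -0.032  +0.173  -0.303  -0.245
     37  0.1667   +0.000  +0.036  +0.000  +0.001   +0.034  +0.108  +0.000  +0.001   -0.071  +0.122  -0.876  -0.204
     55  0.2477   +0.000  +0.036  +0.000  +0.000   +0.034  +0.108  +0.000  +0.000   -0.143  +0.039  -0.879  -1.892


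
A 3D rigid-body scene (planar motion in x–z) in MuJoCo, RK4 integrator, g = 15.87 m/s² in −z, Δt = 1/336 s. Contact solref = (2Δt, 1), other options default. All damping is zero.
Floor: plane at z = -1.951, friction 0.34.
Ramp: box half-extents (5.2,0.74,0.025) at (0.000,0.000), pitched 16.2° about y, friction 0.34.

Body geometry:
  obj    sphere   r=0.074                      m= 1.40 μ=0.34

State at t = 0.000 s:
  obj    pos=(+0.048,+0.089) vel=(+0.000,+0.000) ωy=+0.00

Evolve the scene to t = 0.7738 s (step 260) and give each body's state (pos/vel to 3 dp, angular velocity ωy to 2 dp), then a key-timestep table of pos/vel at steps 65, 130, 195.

State at t = 0.7738 s:
  obj    pos=(+0.957,-0.175) vel=(+2.350,-0.683) ωy=+33.07

Key-timestep trajectory:
   step    t(s)  obj.x    obj.z    obj.vx   obj.vz 
     65  0.1935   +0.105  +0.073  +0.588  -0.171
    130  0.3869   +0.275  +0.023  +1.175  -0.341
    195  0.5804   +0.560  -0.059  +1.763  -0.512


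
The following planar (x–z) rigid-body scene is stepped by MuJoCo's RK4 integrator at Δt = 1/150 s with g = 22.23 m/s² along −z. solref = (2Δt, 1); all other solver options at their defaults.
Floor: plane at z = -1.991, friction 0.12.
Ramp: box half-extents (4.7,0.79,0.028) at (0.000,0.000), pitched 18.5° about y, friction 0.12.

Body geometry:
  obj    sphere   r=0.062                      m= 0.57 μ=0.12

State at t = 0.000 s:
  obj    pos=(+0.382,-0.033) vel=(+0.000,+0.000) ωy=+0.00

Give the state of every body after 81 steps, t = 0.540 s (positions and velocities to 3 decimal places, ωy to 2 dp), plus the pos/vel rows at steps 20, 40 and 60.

State at t = 0.540 s:
  obj    pos=(+1.079,-0.266) vel=(+2.581,-0.864) ωy=+43.85

Key-timestep trajectory:
   step    t(s)  obj.x    obj.z    obj.vx   obj.vz 
     20  0.1333   +0.425  -0.047  +0.638  -0.213
     40  0.2667   +0.552  -0.090  +1.275  -0.427
     60  0.4000   +0.765  -0.161  +1.912  -0.640


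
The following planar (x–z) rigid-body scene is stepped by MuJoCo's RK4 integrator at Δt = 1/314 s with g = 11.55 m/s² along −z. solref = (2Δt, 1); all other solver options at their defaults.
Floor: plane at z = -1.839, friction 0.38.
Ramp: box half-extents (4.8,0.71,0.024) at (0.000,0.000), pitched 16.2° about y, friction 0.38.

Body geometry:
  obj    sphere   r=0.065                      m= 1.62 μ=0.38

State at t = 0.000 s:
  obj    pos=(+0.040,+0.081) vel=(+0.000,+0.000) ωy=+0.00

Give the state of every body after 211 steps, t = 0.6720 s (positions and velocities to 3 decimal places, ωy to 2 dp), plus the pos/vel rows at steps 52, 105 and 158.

State at t = 0.6720 s:
  obj    pos=(+0.539,-0.064) vel=(+1.485,-0.432) ωy=+23.79

Key-timestep trajectory:
   step    t(s)  obj.x    obj.z    obj.vx   obj.vz 
     52  0.1656   +0.070  +0.072  +0.366  -0.106
    105  0.3344   +0.164  +0.045  +0.739  -0.215
    158  0.5032   +0.320  +0.000  +1.112  -0.323


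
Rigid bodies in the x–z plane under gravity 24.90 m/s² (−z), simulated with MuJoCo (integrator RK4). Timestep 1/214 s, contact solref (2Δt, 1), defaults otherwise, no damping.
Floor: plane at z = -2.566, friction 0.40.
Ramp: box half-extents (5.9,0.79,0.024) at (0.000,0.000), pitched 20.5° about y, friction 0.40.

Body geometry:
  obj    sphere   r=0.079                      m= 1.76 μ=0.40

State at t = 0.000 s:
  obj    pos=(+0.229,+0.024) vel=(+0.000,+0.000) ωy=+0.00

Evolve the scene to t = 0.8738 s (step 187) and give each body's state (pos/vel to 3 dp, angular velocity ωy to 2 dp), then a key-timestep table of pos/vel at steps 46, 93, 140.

State at t = 0.8738 s:
  obj    pos=(+2.457,-0.809) vel=(+5.098,-1.906) ωy=+68.89

Key-timestep trajectory:
   step    t(s)  obj.x    obj.z    obj.vx   obj.vz 
     46  0.2150   +0.364  -0.026  +1.254  -0.469
     93  0.4346   +0.780  -0.182  +2.536  -0.948
    140  0.6542   +1.478  -0.443  +3.817  -1.427


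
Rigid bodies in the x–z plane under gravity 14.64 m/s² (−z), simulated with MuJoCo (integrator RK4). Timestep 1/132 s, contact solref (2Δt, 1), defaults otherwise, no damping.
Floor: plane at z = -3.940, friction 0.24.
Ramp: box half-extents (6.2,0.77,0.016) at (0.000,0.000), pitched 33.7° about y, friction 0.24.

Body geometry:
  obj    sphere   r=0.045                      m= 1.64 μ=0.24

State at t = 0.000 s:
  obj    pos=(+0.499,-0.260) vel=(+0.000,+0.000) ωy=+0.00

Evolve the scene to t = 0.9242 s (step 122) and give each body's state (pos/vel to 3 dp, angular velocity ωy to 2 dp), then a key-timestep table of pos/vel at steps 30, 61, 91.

State at t = 0.9242 s:
  obj    pos=(+2.561,-1.635) vel=(+4.462,-2.976) ωy=+119.11

Key-timestep trajectory:
   step    t(s)  obj.x    obj.z    obj.vx   obj.vz 
     30  0.2273   +0.624  -0.343  +1.098  -0.732
     61  0.4621   +1.015  -0.604  +2.231  -1.488
     91  0.6894   +1.647  -1.025  +3.328  -2.220


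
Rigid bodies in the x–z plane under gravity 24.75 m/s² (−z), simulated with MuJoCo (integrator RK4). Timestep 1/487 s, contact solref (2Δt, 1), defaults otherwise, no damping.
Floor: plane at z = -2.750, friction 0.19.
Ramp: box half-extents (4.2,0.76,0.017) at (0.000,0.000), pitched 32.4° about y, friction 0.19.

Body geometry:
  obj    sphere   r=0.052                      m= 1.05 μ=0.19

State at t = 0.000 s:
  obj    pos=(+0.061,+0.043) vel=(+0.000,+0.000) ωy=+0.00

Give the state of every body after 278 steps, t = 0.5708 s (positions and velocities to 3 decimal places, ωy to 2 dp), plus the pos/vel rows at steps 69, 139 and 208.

State at t = 0.5708 s:
  obj    pos=(+1.364,-0.784) vel=(+4.566,-2.898) ωy=+103.97

Key-timestep trajectory:
   step    t(s)  obj.x    obj.z    obj.vx   obj.vz 
     69  0.1417   +0.141  -0.008  +1.134  -0.719
    139  0.2854   +0.387  -0.164  +2.283  -1.449
    208  0.4271   +0.791  -0.420  +3.416  -2.168


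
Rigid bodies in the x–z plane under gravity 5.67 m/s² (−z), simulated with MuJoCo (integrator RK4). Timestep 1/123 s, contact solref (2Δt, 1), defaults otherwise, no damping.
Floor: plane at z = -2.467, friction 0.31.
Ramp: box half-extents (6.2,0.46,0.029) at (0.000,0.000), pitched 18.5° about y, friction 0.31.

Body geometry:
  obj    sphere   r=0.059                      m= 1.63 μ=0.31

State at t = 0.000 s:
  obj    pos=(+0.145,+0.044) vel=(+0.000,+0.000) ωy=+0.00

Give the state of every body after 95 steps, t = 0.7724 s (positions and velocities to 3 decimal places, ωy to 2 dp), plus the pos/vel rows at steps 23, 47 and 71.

State at t = 0.7724 s:
  obj    pos=(+0.509,-0.077) vel=(+0.941,-0.315) ωy=+16.82

Key-timestep trajectory:
   step    t(s)  obj.x    obj.z    obj.vx   obj.vz 
     23  0.1870   +0.166  +0.037  +0.228  -0.076
     47  0.3821   +0.234  +0.014  +0.466  -0.156
     71  0.5772   +0.348  -0.024  +0.704  -0.235


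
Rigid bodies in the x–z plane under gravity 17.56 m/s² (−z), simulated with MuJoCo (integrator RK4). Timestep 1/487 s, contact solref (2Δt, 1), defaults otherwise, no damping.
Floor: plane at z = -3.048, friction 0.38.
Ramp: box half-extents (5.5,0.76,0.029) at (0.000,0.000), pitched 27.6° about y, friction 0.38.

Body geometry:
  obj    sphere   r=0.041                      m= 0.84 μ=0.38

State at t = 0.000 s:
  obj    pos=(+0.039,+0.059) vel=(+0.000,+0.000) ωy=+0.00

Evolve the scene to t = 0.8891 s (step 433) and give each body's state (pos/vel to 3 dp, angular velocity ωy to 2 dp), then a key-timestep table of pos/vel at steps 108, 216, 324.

State at t = 0.8891 s:
  obj    pos=(+2.074,-1.006) vel=(+4.579,-2.394) ωy=+126.01

Key-timestep trajectory:
   step    t(s)  obj.x    obj.z    obj.vx   obj.vz 
    108  0.2218   +0.166  -0.008  +1.142  -0.597
    216  0.4435   +0.545  -0.206  +2.284  -1.194
    324  0.6653   +1.179  -0.537  +3.426  -1.791


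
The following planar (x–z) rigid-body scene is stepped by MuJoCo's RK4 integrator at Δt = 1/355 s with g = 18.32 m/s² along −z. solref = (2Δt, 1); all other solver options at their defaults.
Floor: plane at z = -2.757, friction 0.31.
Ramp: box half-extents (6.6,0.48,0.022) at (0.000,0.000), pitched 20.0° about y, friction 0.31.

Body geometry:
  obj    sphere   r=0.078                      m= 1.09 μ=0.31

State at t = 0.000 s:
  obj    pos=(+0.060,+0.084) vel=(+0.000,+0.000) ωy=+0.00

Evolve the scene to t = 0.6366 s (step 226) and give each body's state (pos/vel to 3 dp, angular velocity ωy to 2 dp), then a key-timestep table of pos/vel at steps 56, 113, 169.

State at t = 0.6366 s:
  obj    pos=(+0.912,-0.226) vel=(+2.677,-0.975) ωy=+36.52

Key-timestep trajectory:
   step    t(s)  obj.x    obj.z    obj.vx   obj.vz 
     56  0.1577   +0.113  +0.065  +0.664  -0.242
    113  0.3183   +0.273  +0.007  +1.339  -0.487
    169  0.4761   +0.537  -0.089  +2.002  -0.729


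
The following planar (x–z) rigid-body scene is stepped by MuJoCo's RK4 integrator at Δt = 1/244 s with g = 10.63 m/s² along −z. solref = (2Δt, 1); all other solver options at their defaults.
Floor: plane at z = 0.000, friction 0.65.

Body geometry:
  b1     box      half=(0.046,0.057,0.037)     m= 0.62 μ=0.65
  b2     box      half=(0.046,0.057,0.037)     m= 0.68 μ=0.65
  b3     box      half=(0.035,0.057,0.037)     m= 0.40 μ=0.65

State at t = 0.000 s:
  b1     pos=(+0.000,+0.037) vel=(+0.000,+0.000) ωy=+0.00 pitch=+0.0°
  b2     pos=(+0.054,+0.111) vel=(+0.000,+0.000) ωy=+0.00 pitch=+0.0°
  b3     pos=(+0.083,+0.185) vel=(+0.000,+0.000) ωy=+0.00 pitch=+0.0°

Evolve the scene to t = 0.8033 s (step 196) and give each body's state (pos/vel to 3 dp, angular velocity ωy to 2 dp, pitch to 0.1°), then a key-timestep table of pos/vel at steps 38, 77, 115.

State at t = 0.8033 s:
  b1     pos=(+0.000,+0.037) vel=(+0.000,+0.000) ωy=+0.00 pitch=+0.0°
  b2     pos=(+0.098,+0.046) vel=(+0.000,+0.000) ωy=+0.00 pitch=+90.0°
  b3     pos=(+0.206,+0.035) vel=(+0.000,+0.000) ωy=+0.00 pitch=+90.0°

Key-timestep trajectory:
   step    t(s)  b1.x    b1.z    b1.vx   b1.vz   b2.x    b2.z    b2.vx   b2.vz   b3.x    b3.z    b3.vx   b3.vz 
     38  0.1557   +0.000  +0.037  +0.000  +0.000   +0.068  +0.105  +0.194  -0.153   +0.125  +0.161  +0.541  -0.492
     77  0.3156   +0.000  +0.037  +0.000  +0.000   +0.102  +0.049  +0.038  +0.040   +0.216  +0.042  +0.223  +0.238
    115  0.4713   +0.000  +0.037  +0.000  +0.000   +0.098  +0.046  +0.000  +0.000   +0.224  +0.047  -0.130  -0.073


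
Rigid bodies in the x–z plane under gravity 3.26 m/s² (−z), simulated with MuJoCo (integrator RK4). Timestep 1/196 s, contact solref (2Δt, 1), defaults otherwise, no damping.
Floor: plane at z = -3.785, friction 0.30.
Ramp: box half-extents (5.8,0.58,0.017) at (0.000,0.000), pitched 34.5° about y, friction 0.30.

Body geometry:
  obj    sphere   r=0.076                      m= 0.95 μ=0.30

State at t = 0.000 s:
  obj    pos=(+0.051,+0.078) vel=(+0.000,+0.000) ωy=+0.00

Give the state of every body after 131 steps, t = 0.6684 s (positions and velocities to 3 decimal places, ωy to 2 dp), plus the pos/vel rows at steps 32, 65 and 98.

State at t = 0.6684 s:
  obj    pos=(+0.294,-0.089) vel=(+0.727,-0.499) ωy=+11.59

Key-timestep trajectory:
   step    t(s)  obj.x    obj.z    obj.vx   obj.vz 
     32  0.1633   +0.065  +0.068  +0.178  -0.122
     65  0.3316   +0.111  +0.037  +0.361  -0.248
     98  0.5000   +0.187  -0.016  +0.544  -0.374


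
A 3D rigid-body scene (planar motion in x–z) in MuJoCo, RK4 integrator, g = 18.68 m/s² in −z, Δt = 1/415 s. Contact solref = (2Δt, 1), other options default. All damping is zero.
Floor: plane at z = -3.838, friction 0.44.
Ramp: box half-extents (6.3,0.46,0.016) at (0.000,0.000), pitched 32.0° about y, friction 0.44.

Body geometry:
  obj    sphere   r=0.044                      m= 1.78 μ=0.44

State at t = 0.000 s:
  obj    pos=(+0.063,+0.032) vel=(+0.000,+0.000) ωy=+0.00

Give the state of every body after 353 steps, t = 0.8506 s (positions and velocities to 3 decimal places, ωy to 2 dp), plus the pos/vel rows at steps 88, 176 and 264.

State at t = 0.8506 s:
  obj    pos=(+2.232,-1.324) vel=(+5.100,-3.187) ωy=+136.68

Key-timestep trajectory:
   step    t(s)  obj.x    obj.z    obj.vx   obj.vz 
     88  0.2120   +0.198  -0.053  +1.272  -0.795
    176  0.4241   +0.602  -0.305  +2.543  -1.589
    264  0.6361   +1.276  -0.727  +3.815  -2.384


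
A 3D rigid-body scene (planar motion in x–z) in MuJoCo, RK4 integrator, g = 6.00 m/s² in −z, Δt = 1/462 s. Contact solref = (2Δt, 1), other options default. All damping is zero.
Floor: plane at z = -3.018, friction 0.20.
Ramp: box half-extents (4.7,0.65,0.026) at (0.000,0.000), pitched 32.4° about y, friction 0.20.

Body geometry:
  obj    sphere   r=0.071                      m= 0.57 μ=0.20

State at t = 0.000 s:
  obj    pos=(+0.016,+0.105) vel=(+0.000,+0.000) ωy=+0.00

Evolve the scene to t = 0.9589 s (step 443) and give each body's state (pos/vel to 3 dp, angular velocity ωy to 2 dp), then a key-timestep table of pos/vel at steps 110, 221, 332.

State at t = 0.9589 s:
  obj    pos=(+0.907,-0.461) vel=(+1.859,-1.180) ωy=+31.01

Key-timestep trajectory:
   step    t(s)  obj.x    obj.z    obj.vx   obj.vz 
    110  0.2381   +0.071  +0.070  +0.462  -0.293
    221  0.4784   +0.238  -0.036  +0.928  -0.589
    332  0.7186   +0.517  -0.213  +1.393  -0.884


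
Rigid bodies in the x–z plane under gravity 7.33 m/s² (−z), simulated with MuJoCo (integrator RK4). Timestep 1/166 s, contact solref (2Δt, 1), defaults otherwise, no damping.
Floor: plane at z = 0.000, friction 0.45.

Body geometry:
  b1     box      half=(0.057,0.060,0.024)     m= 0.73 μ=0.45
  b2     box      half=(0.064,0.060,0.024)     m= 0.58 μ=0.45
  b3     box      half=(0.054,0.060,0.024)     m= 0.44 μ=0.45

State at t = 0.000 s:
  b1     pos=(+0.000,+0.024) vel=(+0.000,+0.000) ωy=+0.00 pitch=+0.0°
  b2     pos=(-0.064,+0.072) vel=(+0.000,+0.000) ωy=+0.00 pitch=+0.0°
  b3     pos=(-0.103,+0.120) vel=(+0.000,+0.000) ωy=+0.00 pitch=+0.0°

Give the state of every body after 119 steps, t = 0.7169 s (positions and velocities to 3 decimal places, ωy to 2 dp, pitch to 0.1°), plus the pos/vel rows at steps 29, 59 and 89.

State at t = 0.7169 s:
  b1     pos=(+0.001,+0.024) vel=(+0.000,+0.000) ωy=+0.00 pitch=+0.0°
  b2     pos=(-0.079,+0.060) vel=(-0.001,+0.000) ωy=+0.01 pitch=-41.4°
  b3     pos=(-0.279,+0.024) vel=(+0.002,+0.005) ωy=+0.06 pitch=+179.9°

Key-timestep trajectory:
   step    t(s)  b1.x    b1.z    b1.vx   b1.vz   b2.x    b2.z    b2.vx   b2.vz   b3.x    b3.z    b3.vx   b3.vz 
     29  0.1747   +0.000  +0.024  +0.000  +0.000   -0.077  +0.063  -0.142  -0.178   -0.138  +0.079  -0.314  -0.646
     59  0.3554   +0.000  +0.024  +0.000  +0.000   -0.094  +0.067  +0.005  -0.001   -0.202  +0.054  -0.260  +0.129
     89  0.5361   +0.000  +0.024  +0.004  +0.003   -0.076  +0.062  -0.003  +0.050   -0.243  +0.055  -0.275  -0.119


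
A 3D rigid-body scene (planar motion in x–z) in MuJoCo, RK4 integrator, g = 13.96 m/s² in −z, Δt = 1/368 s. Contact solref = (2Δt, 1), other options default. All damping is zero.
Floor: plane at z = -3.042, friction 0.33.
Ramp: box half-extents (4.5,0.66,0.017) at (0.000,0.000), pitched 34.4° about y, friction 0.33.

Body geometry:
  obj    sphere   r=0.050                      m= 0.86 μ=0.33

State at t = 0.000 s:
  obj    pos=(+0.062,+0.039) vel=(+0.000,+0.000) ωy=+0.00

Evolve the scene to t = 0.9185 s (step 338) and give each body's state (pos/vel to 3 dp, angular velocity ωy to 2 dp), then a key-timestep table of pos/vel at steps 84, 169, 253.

State at t = 0.9185 s:
  obj    pos=(+2.023,-1.304) vel=(+4.270,-2.923) ωy=+103.47

Key-timestep trajectory:
   step    t(s)  obj.x    obj.z    obj.vx   obj.vz 
     84  0.2283   +0.183  -0.044  +1.061  -0.727
    169  0.4592   +0.552  -0.297  +2.135  -1.462
    253  0.6875   +1.161  -0.713  +3.196  -2.188
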